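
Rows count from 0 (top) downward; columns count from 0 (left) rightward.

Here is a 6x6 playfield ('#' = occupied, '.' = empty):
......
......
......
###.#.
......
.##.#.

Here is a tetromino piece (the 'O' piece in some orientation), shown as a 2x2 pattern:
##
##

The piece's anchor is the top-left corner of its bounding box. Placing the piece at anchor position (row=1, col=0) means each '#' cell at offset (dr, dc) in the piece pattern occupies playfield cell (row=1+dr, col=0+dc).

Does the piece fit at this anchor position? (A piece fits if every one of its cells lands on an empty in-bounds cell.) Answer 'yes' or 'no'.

Answer: yes

Derivation:
Check each piece cell at anchor (1, 0):
  offset (0,0) -> (1,0): empty -> OK
  offset (0,1) -> (1,1): empty -> OK
  offset (1,0) -> (2,0): empty -> OK
  offset (1,1) -> (2,1): empty -> OK
All cells valid: yes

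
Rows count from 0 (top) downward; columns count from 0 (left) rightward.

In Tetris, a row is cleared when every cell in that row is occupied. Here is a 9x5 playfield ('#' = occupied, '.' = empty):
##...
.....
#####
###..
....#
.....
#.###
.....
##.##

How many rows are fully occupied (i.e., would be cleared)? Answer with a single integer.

Check each row:
  row 0: 3 empty cells -> not full
  row 1: 5 empty cells -> not full
  row 2: 0 empty cells -> FULL (clear)
  row 3: 2 empty cells -> not full
  row 4: 4 empty cells -> not full
  row 5: 5 empty cells -> not full
  row 6: 1 empty cell -> not full
  row 7: 5 empty cells -> not full
  row 8: 1 empty cell -> not full
Total rows cleared: 1

Answer: 1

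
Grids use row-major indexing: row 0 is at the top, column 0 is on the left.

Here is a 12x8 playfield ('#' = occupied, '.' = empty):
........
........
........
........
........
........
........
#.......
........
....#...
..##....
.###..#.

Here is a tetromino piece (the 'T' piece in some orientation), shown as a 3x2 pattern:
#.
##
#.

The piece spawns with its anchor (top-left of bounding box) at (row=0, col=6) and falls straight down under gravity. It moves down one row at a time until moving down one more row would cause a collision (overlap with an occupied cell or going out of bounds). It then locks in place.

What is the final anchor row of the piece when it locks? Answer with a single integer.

Spawn at (row=0, col=6). Try each row:
  row 0: fits
  row 1: fits
  row 2: fits
  row 3: fits
  row 4: fits
  row 5: fits
  row 6: fits
  row 7: fits
  row 8: fits
  row 9: blocked -> lock at row 8

Answer: 8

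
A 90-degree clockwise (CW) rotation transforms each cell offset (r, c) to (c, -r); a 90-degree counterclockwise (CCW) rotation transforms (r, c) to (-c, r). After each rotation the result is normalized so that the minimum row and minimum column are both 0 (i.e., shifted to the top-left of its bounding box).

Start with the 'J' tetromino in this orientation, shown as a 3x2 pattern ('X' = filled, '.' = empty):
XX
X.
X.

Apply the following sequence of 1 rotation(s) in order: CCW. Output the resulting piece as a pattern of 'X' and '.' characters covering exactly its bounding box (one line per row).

Start:
XX
X.
X.
After rotation 1 (CCW):
X..
XXX

Answer: X..
XXX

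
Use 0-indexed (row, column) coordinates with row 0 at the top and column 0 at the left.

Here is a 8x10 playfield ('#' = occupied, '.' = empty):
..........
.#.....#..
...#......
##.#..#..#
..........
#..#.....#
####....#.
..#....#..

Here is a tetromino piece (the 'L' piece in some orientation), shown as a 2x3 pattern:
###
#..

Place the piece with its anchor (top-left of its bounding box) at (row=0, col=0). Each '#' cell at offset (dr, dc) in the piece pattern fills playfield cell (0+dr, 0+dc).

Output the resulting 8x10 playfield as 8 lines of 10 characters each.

Answer: ###.......
##.....#..
...#......
##.#..#..#
..........
#..#.....#
####....#.
..#....#..

Derivation:
Fill (0+0,0+0) = (0,0)
Fill (0+0,0+1) = (0,1)
Fill (0+0,0+2) = (0,2)
Fill (0+1,0+0) = (1,0)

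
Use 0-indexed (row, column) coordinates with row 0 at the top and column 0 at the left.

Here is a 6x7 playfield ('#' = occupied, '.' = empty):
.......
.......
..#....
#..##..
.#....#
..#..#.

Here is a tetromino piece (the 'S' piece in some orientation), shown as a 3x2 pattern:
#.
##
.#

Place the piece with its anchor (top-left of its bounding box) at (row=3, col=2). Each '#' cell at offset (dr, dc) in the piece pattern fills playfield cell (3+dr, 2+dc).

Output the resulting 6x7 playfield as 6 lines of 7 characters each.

Fill (3+0,2+0) = (3,2)
Fill (3+1,2+0) = (4,2)
Fill (3+1,2+1) = (4,3)
Fill (3+2,2+1) = (5,3)

Answer: .......
.......
..#....
#.###..
.###..#
..##.#.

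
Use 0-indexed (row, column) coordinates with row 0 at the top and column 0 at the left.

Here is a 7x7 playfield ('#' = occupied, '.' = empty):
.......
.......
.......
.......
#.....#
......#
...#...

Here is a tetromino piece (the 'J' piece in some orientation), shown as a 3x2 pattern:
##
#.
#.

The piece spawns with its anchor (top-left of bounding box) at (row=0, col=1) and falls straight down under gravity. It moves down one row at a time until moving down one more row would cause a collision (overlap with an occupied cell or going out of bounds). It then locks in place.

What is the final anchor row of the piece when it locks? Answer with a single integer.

Answer: 4

Derivation:
Spawn at (row=0, col=1). Try each row:
  row 0: fits
  row 1: fits
  row 2: fits
  row 3: fits
  row 4: fits
  row 5: blocked -> lock at row 4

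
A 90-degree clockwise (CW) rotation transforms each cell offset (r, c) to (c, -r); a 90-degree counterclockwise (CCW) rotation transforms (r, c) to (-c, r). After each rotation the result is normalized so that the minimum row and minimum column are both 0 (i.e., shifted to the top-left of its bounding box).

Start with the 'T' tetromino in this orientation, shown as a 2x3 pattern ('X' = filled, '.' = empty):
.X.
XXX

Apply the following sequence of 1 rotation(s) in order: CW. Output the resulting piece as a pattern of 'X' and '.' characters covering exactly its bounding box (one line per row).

Start:
.X.
XXX
After rotation 1 (CW):
X.
XX
X.

Answer: X.
XX
X.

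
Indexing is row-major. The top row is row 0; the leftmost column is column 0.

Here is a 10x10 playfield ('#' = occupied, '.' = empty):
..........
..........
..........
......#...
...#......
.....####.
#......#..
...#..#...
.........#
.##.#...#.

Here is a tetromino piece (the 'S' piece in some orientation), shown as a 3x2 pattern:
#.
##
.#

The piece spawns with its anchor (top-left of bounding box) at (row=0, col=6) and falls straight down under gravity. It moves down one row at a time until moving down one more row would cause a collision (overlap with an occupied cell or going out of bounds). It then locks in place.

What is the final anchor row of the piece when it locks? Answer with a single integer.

Spawn at (row=0, col=6). Try each row:
  row 0: fits
  row 1: fits
  row 2: blocked -> lock at row 1

Answer: 1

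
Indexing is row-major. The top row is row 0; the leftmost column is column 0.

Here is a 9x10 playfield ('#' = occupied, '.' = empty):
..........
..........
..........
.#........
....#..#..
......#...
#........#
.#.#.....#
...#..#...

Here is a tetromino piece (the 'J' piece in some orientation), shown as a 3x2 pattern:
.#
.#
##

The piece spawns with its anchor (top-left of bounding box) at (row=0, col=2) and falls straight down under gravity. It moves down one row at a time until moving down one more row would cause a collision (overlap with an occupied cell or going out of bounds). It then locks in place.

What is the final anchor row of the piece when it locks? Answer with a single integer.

Answer: 4

Derivation:
Spawn at (row=0, col=2). Try each row:
  row 0: fits
  row 1: fits
  row 2: fits
  row 3: fits
  row 4: fits
  row 5: blocked -> lock at row 4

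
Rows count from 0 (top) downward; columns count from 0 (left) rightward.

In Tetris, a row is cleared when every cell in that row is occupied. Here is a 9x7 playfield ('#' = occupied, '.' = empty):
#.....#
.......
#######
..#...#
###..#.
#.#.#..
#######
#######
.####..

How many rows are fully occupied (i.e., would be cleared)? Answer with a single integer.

Answer: 3

Derivation:
Check each row:
  row 0: 5 empty cells -> not full
  row 1: 7 empty cells -> not full
  row 2: 0 empty cells -> FULL (clear)
  row 3: 5 empty cells -> not full
  row 4: 3 empty cells -> not full
  row 5: 4 empty cells -> not full
  row 6: 0 empty cells -> FULL (clear)
  row 7: 0 empty cells -> FULL (clear)
  row 8: 3 empty cells -> not full
Total rows cleared: 3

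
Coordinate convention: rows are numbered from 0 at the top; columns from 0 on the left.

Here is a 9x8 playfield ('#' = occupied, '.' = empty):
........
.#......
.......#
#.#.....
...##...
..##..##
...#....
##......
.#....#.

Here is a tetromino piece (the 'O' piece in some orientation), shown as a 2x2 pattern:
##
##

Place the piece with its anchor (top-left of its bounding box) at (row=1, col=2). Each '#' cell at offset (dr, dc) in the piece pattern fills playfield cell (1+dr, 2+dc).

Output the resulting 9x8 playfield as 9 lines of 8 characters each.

Answer: ........
.###....
..##...#
#.#.....
...##...
..##..##
...#....
##......
.#....#.

Derivation:
Fill (1+0,2+0) = (1,2)
Fill (1+0,2+1) = (1,3)
Fill (1+1,2+0) = (2,2)
Fill (1+1,2+1) = (2,3)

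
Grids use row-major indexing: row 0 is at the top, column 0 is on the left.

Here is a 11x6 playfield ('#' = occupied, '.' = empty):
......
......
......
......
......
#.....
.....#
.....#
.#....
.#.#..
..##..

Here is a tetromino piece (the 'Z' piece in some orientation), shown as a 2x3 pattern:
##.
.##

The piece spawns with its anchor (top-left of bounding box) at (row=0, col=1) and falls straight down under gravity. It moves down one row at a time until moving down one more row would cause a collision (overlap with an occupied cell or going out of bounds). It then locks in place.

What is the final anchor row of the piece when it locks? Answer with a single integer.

Answer: 7

Derivation:
Spawn at (row=0, col=1). Try each row:
  row 0: fits
  row 1: fits
  row 2: fits
  row 3: fits
  row 4: fits
  row 5: fits
  row 6: fits
  row 7: fits
  row 8: blocked -> lock at row 7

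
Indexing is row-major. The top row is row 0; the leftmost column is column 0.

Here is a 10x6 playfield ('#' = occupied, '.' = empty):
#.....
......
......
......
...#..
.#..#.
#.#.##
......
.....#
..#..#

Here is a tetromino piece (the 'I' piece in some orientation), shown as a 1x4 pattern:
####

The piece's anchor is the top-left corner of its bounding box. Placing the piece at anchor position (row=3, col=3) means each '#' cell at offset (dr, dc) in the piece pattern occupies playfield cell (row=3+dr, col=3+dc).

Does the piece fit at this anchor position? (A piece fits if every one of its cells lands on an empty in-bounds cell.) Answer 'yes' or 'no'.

Answer: no

Derivation:
Check each piece cell at anchor (3, 3):
  offset (0,0) -> (3,3): empty -> OK
  offset (0,1) -> (3,4): empty -> OK
  offset (0,2) -> (3,5): empty -> OK
  offset (0,3) -> (3,6): out of bounds -> FAIL
All cells valid: no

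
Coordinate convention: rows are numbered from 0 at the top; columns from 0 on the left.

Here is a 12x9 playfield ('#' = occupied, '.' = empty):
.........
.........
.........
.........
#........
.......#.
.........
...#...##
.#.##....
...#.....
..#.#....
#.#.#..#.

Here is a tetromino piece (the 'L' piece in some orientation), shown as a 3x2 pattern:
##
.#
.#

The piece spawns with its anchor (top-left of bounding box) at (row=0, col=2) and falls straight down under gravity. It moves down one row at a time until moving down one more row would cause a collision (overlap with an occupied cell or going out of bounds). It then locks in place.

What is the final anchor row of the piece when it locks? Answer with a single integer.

Answer: 4

Derivation:
Spawn at (row=0, col=2). Try each row:
  row 0: fits
  row 1: fits
  row 2: fits
  row 3: fits
  row 4: fits
  row 5: blocked -> lock at row 4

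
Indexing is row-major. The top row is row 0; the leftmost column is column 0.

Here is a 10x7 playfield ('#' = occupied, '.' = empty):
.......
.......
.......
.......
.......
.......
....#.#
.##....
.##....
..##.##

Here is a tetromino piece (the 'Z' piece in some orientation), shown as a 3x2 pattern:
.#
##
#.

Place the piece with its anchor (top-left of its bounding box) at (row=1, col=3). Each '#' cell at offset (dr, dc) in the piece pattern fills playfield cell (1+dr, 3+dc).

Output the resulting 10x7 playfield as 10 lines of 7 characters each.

Answer: .......
....#..
...##..
...#...
.......
.......
....#.#
.##....
.##....
..##.##

Derivation:
Fill (1+0,3+1) = (1,4)
Fill (1+1,3+0) = (2,3)
Fill (1+1,3+1) = (2,4)
Fill (1+2,3+0) = (3,3)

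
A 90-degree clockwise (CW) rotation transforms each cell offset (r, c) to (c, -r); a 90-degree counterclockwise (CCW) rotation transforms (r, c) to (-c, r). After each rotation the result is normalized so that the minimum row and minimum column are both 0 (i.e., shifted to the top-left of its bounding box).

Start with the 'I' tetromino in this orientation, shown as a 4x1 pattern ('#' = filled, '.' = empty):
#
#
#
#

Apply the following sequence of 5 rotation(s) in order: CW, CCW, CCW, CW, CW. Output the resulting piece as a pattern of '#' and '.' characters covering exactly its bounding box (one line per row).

Start:
#
#
#
#
After rotation 1 (CW):
####
After rotation 2 (CCW):
#
#
#
#
After rotation 3 (CCW):
####
After rotation 4 (CW):
#
#
#
#
After rotation 5 (CW):
####

Answer: ####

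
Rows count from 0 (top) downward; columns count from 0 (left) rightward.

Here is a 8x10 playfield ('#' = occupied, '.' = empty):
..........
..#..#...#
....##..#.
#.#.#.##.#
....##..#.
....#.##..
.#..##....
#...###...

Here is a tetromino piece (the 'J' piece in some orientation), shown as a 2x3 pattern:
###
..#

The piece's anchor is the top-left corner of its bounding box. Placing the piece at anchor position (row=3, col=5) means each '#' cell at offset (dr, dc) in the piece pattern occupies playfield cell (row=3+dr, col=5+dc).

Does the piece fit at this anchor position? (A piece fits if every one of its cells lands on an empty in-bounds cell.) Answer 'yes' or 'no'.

Check each piece cell at anchor (3, 5):
  offset (0,0) -> (3,5): empty -> OK
  offset (0,1) -> (3,6): occupied ('#') -> FAIL
  offset (0,2) -> (3,7): occupied ('#') -> FAIL
  offset (1,2) -> (4,7): empty -> OK
All cells valid: no

Answer: no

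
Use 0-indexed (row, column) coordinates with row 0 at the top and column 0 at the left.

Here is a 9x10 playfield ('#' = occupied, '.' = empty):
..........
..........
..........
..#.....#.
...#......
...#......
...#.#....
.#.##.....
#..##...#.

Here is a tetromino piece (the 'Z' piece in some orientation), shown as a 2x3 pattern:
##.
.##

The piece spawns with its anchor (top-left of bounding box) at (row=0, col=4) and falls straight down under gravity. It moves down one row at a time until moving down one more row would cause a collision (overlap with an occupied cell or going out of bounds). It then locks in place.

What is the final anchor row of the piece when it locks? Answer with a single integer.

Answer: 4

Derivation:
Spawn at (row=0, col=4). Try each row:
  row 0: fits
  row 1: fits
  row 2: fits
  row 3: fits
  row 4: fits
  row 5: blocked -> lock at row 4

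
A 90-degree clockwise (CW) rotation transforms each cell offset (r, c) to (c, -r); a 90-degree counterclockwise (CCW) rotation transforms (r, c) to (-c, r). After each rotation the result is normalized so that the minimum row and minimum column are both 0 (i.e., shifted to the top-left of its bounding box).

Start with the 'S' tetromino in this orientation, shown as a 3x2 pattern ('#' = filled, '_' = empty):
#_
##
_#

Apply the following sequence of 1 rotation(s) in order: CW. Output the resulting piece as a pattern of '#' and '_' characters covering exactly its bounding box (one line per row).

Start:
#_
##
_#
After rotation 1 (CW):
_##
##_

Answer: _##
##_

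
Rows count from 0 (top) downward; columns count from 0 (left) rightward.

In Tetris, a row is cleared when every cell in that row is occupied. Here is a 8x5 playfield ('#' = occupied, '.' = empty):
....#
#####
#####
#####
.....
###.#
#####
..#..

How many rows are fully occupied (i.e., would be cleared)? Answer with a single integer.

Check each row:
  row 0: 4 empty cells -> not full
  row 1: 0 empty cells -> FULL (clear)
  row 2: 0 empty cells -> FULL (clear)
  row 3: 0 empty cells -> FULL (clear)
  row 4: 5 empty cells -> not full
  row 5: 1 empty cell -> not full
  row 6: 0 empty cells -> FULL (clear)
  row 7: 4 empty cells -> not full
Total rows cleared: 4

Answer: 4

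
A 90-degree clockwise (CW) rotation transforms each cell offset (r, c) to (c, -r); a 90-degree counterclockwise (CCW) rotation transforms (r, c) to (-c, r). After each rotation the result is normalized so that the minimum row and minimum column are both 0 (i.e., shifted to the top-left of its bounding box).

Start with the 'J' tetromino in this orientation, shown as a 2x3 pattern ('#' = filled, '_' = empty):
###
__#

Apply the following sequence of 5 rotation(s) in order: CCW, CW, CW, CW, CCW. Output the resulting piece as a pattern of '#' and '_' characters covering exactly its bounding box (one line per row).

Answer: _#
_#
##

Derivation:
Start:
###
__#
After rotation 1 (CCW):
##
#_
#_
After rotation 2 (CW):
###
__#
After rotation 3 (CW):
_#
_#
##
After rotation 4 (CW):
#__
###
After rotation 5 (CCW):
_#
_#
##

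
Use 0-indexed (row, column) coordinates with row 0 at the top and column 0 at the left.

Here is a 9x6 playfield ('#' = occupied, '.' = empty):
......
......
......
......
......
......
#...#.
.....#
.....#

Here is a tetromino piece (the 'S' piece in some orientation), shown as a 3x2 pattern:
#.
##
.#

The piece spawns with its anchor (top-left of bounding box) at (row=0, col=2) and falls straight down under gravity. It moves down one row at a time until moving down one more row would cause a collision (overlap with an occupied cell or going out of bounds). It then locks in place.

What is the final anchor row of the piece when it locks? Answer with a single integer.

Answer: 6

Derivation:
Spawn at (row=0, col=2). Try each row:
  row 0: fits
  row 1: fits
  row 2: fits
  row 3: fits
  row 4: fits
  row 5: fits
  row 6: fits
  row 7: blocked -> lock at row 6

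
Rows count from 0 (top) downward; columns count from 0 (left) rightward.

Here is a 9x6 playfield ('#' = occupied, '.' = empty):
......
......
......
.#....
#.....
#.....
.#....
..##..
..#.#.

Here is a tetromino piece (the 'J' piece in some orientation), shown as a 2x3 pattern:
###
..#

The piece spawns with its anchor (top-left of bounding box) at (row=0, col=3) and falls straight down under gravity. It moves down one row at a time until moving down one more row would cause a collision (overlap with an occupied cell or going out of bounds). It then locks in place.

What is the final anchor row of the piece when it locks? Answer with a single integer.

Spawn at (row=0, col=3). Try each row:
  row 0: fits
  row 1: fits
  row 2: fits
  row 3: fits
  row 4: fits
  row 5: fits
  row 6: fits
  row 7: blocked -> lock at row 6

Answer: 6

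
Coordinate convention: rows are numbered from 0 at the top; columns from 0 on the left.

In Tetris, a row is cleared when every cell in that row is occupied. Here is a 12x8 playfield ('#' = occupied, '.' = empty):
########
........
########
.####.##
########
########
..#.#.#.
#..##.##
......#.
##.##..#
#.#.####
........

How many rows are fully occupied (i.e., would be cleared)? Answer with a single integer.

Check each row:
  row 0: 0 empty cells -> FULL (clear)
  row 1: 8 empty cells -> not full
  row 2: 0 empty cells -> FULL (clear)
  row 3: 2 empty cells -> not full
  row 4: 0 empty cells -> FULL (clear)
  row 5: 0 empty cells -> FULL (clear)
  row 6: 5 empty cells -> not full
  row 7: 3 empty cells -> not full
  row 8: 7 empty cells -> not full
  row 9: 3 empty cells -> not full
  row 10: 2 empty cells -> not full
  row 11: 8 empty cells -> not full
Total rows cleared: 4

Answer: 4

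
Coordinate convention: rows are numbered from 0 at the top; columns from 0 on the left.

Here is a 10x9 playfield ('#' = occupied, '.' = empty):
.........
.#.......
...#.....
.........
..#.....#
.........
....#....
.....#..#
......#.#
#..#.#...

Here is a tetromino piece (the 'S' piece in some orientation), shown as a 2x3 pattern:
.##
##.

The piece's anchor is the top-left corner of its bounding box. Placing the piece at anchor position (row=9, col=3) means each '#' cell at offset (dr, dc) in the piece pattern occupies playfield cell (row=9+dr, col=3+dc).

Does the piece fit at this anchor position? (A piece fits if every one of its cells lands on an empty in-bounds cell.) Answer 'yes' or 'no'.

Answer: no

Derivation:
Check each piece cell at anchor (9, 3):
  offset (0,1) -> (9,4): empty -> OK
  offset (0,2) -> (9,5): occupied ('#') -> FAIL
  offset (1,0) -> (10,3): out of bounds -> FAIL
  offset (1,1) -> (10,4): out of bounds -> FAIL
All cells valid: no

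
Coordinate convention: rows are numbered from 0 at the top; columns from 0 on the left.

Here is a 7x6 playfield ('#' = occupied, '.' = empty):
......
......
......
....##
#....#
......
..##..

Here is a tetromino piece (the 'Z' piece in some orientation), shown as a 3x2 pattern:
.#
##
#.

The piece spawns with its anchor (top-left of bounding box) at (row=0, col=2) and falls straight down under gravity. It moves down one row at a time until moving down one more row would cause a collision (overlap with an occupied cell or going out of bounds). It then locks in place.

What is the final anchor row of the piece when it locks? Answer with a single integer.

Answer: 3

Derivation:
Spawn at (row=0, col=2). Try each row:
  row 0: fits
  row 1: fits
  row 2: fits
  row 3: fits
  row 4: blocked -> lock at row 3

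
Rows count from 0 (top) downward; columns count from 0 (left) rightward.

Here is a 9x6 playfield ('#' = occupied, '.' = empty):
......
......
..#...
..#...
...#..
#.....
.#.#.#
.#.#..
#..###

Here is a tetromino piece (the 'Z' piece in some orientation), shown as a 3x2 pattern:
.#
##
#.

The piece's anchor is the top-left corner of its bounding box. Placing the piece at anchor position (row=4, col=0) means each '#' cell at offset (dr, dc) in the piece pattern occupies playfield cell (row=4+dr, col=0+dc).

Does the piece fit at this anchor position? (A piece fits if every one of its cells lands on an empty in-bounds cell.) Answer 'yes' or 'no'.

Answer: no

Derivation:
Check each piece cell at anchor (4, 0):
  offset (0,1) -> (4,1): empty -> OK
  offset (1,0) -> (5,0): occupied ('#') -> FAIL
  offset (1,1) -> (5,1): empty -> OK
  offset (2,0) -> (6,0): empty -> OK
All cells valid: no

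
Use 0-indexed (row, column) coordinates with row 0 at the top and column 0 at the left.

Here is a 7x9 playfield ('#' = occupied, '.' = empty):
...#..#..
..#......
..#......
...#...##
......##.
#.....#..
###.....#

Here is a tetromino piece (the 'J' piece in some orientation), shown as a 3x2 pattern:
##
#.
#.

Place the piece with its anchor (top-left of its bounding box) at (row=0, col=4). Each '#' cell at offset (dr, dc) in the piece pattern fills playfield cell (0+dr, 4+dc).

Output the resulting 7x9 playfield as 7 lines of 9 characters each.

Fill (0+0,4+0) = (0,4)
Fill (0+0,4+1) = (0,5)
Fill (0+1,4+0) = (1,4)
Fill (0+2,4+0) = (2,4)

Answer: ...####..
..#.#....
..#.#....
...#...##
......##.
#.....#..
###.....#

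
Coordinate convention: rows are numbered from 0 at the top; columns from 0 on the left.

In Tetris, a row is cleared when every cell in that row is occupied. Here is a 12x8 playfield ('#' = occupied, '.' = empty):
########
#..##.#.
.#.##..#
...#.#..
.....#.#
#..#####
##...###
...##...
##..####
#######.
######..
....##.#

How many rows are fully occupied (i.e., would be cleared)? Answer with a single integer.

Check each row:
  row 0: 0 empty cells -> FULL (clear)
  row 1: 4 empty cells -> not full
  row 2: 4 empty cells -> not full
  row 3: 6 empty cells -> not full
  row 4: 6 empty cells -> not full
  row 5: 2 empty cells -> not full
  row 6: 3 empty cells -> not full
  row 7: 6 empty cells -> not full
  row 8: 2 empty cells -> not full
  row 9: 1 empty cell -> not full
  row 10: 2 empty cells -> not full
  row 11: 5 empty cells -> not full
Total rows cleared: 1

Answer: 1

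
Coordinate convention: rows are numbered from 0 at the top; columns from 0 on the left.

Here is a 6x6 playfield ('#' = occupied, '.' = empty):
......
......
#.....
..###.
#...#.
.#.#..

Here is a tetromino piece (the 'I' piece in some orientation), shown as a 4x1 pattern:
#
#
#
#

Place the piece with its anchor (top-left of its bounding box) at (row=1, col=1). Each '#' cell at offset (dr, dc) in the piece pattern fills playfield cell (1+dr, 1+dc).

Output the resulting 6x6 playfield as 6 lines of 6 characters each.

Fill (1+0,1+0) = (1,1)
Fill (1+1,1+0) = (2,1)
Fill (1+2,1+0) = (3,1)
Fill (1+3,1+0) = (4,1)

Answer: ......
.#....
##....
.####.
##..#.
.#.#..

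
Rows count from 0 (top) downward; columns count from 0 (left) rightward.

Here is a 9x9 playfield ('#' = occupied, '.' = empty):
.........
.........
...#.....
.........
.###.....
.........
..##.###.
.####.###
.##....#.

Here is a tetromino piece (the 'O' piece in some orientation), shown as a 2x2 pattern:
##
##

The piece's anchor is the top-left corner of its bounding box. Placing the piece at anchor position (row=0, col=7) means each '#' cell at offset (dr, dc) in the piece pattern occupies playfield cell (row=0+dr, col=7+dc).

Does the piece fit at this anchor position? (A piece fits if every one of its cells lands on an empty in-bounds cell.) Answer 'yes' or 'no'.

Check each piece cell at anchor (0, 7):
  offset (0,0) -> (0,7): empty -> OK
  offset (0,1) -> (0,8): empty -> OK
  offset (1,0) -> (1,7): empty -> OK
  offset (1,1) -> (1,8): empty -> OK
All cells valid: yes

Answer: yes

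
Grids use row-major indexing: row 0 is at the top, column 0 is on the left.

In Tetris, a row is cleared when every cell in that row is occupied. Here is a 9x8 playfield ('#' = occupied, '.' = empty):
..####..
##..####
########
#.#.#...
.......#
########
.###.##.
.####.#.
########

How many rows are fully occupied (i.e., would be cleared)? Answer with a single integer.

Check each row:
  row 0: 4 empty cells -> not full
  row 1: 2 empty cells -> not full
  row 2: 0 empty cells -> FULL (clear)
  row 3: 5 empty cells -> not full
  row 4: 7 empty cells -> not full
  row 5: 0 empty cells -> FULL (clear)
  row 6: 3 empty cells -> not full
  row 7: 3 empty cells -> not full
  row 8: 0 empty cells -> FULL (clear)
Total rows cleared: 3

Answer: 3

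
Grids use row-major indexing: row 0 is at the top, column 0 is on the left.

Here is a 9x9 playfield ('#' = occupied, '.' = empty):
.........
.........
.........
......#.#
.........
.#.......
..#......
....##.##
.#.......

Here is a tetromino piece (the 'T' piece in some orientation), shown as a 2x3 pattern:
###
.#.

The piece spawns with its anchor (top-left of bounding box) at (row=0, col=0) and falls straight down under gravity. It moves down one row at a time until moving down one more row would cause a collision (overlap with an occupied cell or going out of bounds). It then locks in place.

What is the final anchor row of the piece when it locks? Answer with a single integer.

Spawn at (row=0, col=0). Try each row:
  row 0: fits
  row 1: fits
  row 2: fits
  row 3: fits
  row 4: blocked -> lock at row 3

Answer: 3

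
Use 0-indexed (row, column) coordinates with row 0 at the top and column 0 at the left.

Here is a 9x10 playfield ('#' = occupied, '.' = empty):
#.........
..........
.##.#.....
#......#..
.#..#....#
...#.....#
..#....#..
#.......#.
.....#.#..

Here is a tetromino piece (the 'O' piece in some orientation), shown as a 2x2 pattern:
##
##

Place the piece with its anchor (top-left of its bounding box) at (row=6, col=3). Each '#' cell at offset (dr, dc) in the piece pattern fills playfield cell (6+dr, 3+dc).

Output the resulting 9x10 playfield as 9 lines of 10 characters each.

Fill (6+0,3+0) = (6,3)
Fill (6+0,3+1) = (6,4)
Fill (6+1,3+0) = (7,3)
Fill (6+1,3+1) = (7,4)

Answer: #.........
..........
.##.#.....
#......#..
.#..#....#
...#.....#
..###..#..
#..##...#.
.....#.#..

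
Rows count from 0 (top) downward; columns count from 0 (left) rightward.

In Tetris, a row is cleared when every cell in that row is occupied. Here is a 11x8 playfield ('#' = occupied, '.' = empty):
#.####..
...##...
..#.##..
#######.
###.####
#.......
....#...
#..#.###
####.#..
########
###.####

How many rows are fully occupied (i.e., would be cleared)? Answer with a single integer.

Answer: 1

Derivation:
Check each row:
  row 0: 3 empty cells -> not full
  row 1: 6 empty cells -> not full
  row 2: 5 empty cells -> not full
  row 3: 1 empty cell -> not full
  row 4: 1 empty cell -> not full
  row 5: 7 empty cells -> not full
  row 6: 7 empty cells -> not full
  row 7: 3 empty cells -> not full
  row 8: 3 empty cells -> not full
  row 9: 0 empty cells -> FULL (clear)
  row 10: 1 empty cell -> not full
Total rows cleared: 1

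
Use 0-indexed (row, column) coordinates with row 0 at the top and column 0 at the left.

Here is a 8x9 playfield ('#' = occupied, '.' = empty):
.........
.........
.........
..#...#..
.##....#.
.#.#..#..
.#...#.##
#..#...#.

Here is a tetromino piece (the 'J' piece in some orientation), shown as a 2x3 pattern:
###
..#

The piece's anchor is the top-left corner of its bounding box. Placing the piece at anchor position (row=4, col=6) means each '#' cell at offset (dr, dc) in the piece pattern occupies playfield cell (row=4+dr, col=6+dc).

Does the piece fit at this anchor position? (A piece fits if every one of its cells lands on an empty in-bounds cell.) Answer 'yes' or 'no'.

Answer: no

Derivation:
Check each piece cell at anchor (4, 6):
  offset (0,0) -> (4,6): empty -> OK
  offset (0,1) -> (4,7): occupied ('#') -> FAIL
  offset (0,2) -> (4,8): empty -> OK
  offset (1,2) -> (5,8): empty -> OK
All cells valid: no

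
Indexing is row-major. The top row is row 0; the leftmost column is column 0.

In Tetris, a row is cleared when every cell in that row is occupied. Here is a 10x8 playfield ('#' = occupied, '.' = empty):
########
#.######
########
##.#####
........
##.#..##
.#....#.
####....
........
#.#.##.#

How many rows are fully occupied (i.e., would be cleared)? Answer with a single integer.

Answer: 2

Derivation:
Check each row:
  row 0: 0 empty cells -> FULL (clear)
  row 1: 1 empty cell -> not full
  row 2: 0 empty cells -> FULL (clear)
  row 3: 1 empty cell -> not full
  row 4: 8 empty cells -> not full
  row 5: 3 empty cells -> not full
  row 6: 6 empty cells -> not full
  row 7: 4 empty cells -> not full
  row 8: 8 empty cells -> not full
  row 9: 3 empty cells -> not full
Total rows cleared: 2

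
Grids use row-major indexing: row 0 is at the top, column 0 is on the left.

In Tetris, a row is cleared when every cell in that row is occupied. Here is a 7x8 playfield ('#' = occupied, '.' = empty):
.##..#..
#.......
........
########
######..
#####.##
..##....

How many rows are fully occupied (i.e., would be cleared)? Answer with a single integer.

Answer: 1

Derivation:
Check each row:
  row 0: 5 empty cells -> not full
  row 1: 7 empty cells -> not full
  row 2: 8 empty cells -> not full
  row 3: 0 empty cells -> FULL (clear)
  row 4: 2 empty cells -> not full
  row 5: 1 empty cell -> not full
  row 6: 6 empty cells -> not full
Total rows cleared: 1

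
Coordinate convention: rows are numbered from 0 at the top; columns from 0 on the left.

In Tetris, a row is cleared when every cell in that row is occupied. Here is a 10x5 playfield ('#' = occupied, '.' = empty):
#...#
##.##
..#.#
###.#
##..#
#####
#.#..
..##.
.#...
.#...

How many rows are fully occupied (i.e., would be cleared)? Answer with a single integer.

Answer: 1

Derivation:
Check each row:
  row 0: 3 empty cells -> not full
  row 1: 1 empty cell -> not full
  row 2: 3 empty cells -> not full
  row 3: 1 empty cell -> not full
  row 4: 2 empty cells -> not full
  row 5: 0 empty cells -> FULL (clear)
  row 6: 3 empty cells -> not full
  row 7: 3 empty cells -> not full
  row 8: 4 empty cells -> not full
  row 9: 4 empty cells -> not full
Total rows cleared: 1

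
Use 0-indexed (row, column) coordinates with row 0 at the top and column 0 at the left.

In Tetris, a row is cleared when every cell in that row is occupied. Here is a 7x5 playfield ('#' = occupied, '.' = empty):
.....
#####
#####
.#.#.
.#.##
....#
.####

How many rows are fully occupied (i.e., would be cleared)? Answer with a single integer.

Answer: 2

Derivation:
Check each row:
  row 0: 5 empty cells -> not full
  row 1: 0 empty cells -> FULL (clear)
  row 2: 0 empty cells -> FULL (clear)
  row 3: 3 empty cells -> not full
  row 4: 2 empty cells -> not full
  row 5: 4 empty cells -> not full
  row 6: 1 empty cell -> not full
Total rows cleared: 2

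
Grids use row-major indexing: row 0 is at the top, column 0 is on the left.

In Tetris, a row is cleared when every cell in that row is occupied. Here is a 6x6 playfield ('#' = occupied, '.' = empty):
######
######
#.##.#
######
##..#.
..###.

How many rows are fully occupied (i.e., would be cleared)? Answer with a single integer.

Answer: 3

Derivation:
Check each row:
  row 0: 0 empty cells -> FULL (clear)
  row 1: 0 empty cells -> FULL (clear)
  row 2: 2 empty cells -> not full
  row 3: 0 empty cells -> FULL (clear)
  row 4: 3 empty cells -> not full
  row 5: 3 empty cells -> not full
Total rows cleared: 3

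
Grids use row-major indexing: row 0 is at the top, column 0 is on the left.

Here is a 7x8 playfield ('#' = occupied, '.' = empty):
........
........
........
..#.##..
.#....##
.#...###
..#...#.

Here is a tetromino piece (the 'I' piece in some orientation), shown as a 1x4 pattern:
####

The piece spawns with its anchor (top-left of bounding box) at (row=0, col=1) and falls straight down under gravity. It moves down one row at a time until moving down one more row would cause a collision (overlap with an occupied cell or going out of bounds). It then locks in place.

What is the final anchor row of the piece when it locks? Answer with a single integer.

Spawn at (row=0, col=1). Try each row:
  row 0: fits
  row 1: fits
  row 2: fits
  row 3: blocked -> lock at row 2

Answer: 2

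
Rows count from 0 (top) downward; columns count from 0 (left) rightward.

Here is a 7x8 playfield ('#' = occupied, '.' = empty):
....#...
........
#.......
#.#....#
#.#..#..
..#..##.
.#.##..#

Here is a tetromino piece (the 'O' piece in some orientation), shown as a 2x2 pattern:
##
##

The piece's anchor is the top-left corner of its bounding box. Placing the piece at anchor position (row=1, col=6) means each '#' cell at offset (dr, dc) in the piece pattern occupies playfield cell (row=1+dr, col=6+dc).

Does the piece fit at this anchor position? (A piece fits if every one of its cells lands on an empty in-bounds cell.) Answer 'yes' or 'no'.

Check each piece cell at anchor (1, 6):
  offset (0,0) -> (1,6): empty -> OK
  offset (0,1) -> (1,7): empty -> OK
  offset (1,0) -> (2,6): empty -> OK
  offset (1,1) -> (2,7): empty -> OK
All cells valid: yes

Answer: yes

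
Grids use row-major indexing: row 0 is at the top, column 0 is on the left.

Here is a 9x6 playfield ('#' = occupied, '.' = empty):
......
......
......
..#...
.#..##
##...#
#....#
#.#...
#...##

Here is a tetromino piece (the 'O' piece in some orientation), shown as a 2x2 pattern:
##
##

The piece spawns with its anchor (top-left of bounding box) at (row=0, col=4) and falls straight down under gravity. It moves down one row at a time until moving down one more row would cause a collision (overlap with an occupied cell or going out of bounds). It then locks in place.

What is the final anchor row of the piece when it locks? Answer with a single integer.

Answer: 2

Derivation:
Spawn at (row=0, col=4). Try each row:
  row 0: fits
  row 1: fits
  row 2: fits
  row 3: blocked -> lock at row 2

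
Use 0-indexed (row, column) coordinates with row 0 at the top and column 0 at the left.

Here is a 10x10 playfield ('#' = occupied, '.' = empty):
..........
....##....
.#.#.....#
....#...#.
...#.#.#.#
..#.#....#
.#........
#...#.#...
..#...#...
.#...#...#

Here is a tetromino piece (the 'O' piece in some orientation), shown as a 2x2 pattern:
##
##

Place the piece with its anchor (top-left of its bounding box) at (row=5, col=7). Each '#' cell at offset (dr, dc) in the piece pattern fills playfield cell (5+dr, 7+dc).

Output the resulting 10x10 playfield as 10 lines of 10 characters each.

Answer: ..........
....##....
.#.#.....#
....#...#.
...#.#.#.#
..#.#..###
.#.....##.
#...#.#...
..#...#...
.#...#...#

Derivation:
Fill (5+0,7+0) = (5,7)
Fill (5+0,7+1) = (5,8)
Fill (5+1,7+0) = (6,7)
Fill (5+1,7+1) = (6,8)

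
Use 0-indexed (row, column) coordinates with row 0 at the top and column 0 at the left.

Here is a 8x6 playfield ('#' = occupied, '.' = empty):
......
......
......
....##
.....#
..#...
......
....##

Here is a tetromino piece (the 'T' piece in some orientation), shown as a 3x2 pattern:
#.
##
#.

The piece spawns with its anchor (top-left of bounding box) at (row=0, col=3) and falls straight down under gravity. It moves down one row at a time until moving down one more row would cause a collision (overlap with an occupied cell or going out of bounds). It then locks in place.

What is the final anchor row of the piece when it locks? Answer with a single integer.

Answer: 1

Derivation:
Spawn at (row=0, col=3). Try each row:
  row 0: fits
  row 1: fits
  row 2: blocked -> lock at row 1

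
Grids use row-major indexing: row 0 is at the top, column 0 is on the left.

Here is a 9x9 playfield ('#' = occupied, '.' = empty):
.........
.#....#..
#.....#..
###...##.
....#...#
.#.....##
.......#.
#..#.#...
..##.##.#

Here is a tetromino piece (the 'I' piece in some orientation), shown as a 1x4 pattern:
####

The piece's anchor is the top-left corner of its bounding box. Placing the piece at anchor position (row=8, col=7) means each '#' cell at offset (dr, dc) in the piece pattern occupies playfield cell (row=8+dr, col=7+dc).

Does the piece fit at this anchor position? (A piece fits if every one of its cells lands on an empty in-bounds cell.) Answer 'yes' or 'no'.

Check each piece cell at anchor (8, 7):
  offset (0,0) -> (8,7): empty -> OK
  offset (0,1) -> (8,8): occupied ('#') -> FAIL
  offset (0,2) -> (8,9): out of bounds -> FAIL
  offset (0,3) -> (8,10): out of bounds -> FAIL
All cells valid: no

Answer: no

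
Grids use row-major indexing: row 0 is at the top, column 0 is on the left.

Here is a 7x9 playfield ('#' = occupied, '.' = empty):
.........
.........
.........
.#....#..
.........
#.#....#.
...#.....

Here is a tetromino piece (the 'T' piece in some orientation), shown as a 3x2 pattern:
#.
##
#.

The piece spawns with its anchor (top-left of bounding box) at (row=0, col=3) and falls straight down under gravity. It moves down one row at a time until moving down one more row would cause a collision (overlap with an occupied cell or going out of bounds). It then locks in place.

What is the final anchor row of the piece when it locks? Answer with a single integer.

Answer: 3

Derivation:
Spawn at (row=0, col=3). Try each row:
  row 0: fits
  row 1: fits
  row 2: fits
  row 3: fits
  row 4: blocked -> lock at row 3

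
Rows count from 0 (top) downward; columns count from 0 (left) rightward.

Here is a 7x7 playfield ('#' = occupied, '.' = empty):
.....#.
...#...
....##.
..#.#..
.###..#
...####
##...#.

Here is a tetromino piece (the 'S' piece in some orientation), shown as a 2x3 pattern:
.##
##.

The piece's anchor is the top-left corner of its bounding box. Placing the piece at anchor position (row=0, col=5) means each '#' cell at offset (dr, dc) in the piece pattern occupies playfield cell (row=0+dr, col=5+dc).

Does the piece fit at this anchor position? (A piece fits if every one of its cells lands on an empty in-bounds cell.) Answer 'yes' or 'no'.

Answer: no

Derivation:
Check each piece cell at anchor (0, 5):
  offset (0,1) -> (0,6): empty -> OK
  offset (0,2) -> (0,7): out of bounds -> FAIL
  offset (1,0) -> (1,5): empty -> OK
  offset (1,1) -> (1,6): empty -> OK
All cells valid: no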